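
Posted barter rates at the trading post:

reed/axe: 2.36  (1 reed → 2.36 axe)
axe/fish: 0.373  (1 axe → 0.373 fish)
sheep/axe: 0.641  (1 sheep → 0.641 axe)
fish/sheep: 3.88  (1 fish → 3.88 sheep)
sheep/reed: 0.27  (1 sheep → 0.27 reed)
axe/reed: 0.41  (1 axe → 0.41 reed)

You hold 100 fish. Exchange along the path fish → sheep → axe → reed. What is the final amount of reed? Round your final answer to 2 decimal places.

101.97

100 fish × 3.88 = 388 sheep
388 sheep × 0.641 = 248.708 axe
248.708 axe × 0.41 = 101.97028 reed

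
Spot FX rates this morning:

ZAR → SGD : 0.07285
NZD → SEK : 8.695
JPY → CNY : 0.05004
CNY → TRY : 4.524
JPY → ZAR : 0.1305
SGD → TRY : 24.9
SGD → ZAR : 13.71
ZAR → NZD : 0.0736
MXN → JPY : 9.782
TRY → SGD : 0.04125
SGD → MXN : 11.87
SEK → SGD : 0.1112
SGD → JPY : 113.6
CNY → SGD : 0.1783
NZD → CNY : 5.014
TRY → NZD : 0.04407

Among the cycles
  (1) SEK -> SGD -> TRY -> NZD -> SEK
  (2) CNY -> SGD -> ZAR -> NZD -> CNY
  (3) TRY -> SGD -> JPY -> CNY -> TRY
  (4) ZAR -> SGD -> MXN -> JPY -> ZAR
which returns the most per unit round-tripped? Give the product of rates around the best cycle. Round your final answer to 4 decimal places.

1.1039

(1) 0.1112 × 24.9 × 0.04407 × 8.695 = 1.06100
(2) 0.1783 × 13.71 × 0.0736 × 5.014 = 0.90209
(3) 0.04125 × 113.6 × 0.05004 × 4.524 = 1.06082
(4) 0.07285 × 11.87 × 9.782 × 0.1305 = 1.10387
Highest is cycle (4) at 1.1039 (>1, arbitrage).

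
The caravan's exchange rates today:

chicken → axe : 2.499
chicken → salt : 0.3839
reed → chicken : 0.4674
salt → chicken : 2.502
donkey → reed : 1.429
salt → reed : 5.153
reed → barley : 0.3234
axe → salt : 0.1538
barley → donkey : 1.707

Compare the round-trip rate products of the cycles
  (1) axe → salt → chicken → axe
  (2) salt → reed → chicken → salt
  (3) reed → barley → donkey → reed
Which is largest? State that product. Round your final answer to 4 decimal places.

(1) 0.1538 × 2.502 × 2.499 = 0.96163
(2) 5.153 × 0.4674 × 0.3839 = 0.92463
(3) 0.3234 × 1.707 × 1.429 = 0.78887
Highest is cycle (1) at 0.9616 (≤1, no arbitrage).

0.9616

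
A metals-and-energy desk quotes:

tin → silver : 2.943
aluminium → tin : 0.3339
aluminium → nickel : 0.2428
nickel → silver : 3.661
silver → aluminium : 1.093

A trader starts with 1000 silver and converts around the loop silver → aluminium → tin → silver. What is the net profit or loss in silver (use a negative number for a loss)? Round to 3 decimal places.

74.056

1000 silver × 1.093 = 1093 aluminium
1093 aluminium × 0.3339 = 364.9527 tin
364.9527 tin × 2.943 = 1074.0557961 silver
Net change: 1074.0557961 − 1000 = 74.0557961 silver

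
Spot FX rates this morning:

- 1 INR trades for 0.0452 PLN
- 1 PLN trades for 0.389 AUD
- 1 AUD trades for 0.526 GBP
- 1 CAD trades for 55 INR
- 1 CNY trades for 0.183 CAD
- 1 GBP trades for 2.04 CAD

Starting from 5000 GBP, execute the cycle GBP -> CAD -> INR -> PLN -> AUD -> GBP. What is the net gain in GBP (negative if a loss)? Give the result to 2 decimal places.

5000 GBP × 2.04 = 10200 CAD
10200 CAD × 55 = 561000 INR
561000 INR × 0.0452 = 25357.2 PLN
25357.2 PLN × 0.389 = 9863.9508 AUD
9863.9508 AUD × 0.526 = 5188.4381208 GBP
Net change: 5188.4381208 − 5000 = 188.4381208 GBP

188.44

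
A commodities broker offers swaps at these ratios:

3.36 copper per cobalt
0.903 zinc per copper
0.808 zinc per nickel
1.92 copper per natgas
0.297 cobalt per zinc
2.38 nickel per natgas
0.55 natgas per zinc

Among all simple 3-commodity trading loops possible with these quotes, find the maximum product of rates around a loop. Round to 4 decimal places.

zinc→natgas→nickel→zinc: 0.55 × 2.38 × 0.808 = 1.05767
zinc→natgas→copper→zinc: 0.55 × 1.92 × 0.903 = 0.95357
zinc→cobalt→copper→zinc: 0.297 × 3.36 × 0.903 = 0.90112
Maximum is zinc→natgas→nickel→zinc at 1.0577; arbitrage exists.

1.0577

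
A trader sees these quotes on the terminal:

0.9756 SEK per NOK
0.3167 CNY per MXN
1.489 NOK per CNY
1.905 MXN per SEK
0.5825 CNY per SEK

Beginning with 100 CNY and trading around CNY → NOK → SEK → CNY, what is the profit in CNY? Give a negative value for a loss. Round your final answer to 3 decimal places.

-15.382

100 CNY × 1.489 = 148.9 NOK
148.9 NOK × 0.9756 = 145.26684 SEK
145.26684 SEK × 0.5825 = 84.6179343 CNY
Net change: 84.6179343 − 100 = -15.3820657 CNY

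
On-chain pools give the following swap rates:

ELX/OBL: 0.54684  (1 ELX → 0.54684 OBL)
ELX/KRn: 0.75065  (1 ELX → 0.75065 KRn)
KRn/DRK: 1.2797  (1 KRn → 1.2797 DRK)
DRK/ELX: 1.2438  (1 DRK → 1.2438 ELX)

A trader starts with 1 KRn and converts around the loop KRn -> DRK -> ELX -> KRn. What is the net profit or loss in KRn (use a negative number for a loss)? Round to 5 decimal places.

0.19480

1 KRn × 1.2797 = 1.2797 DRK
1.2797 DRK × 1.2438 = 1.59169086 ELX
1.59169086 ELX × 0.75065 = 1.194802744059 KRn
Net change: 1.194802744059 − 1 = 0.194802744059 KRn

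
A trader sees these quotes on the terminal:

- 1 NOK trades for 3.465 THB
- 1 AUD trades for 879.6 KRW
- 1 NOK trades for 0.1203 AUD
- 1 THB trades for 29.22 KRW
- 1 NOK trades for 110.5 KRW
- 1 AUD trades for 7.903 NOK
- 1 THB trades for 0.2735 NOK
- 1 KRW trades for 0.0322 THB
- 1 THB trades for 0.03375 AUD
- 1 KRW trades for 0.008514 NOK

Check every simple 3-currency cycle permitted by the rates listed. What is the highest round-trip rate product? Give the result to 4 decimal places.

0.9731

NOK→KRW→THB→NOK: 110.5 × 0.0322 × 0.2735 = 0.97314
AUD→KRW→THB→AUD: 879.6 × 0.0322 × 0.03375 = 0.95591
AUD→NOK→THB→AUD: 7.903 × 3.465 × 0.03375 = 0.92421
AUD→KRW→NOK→AUD: 879.6 × 0.008514 × 0.1203 = 0.90092
NOK→THB→KRW→NOK: 3.465 × 29.22 × 0.008514 = 0.86202
Maximum is NOK→KRW→THB→NOK at 0.9731; no arbitrage — every cycle loses value.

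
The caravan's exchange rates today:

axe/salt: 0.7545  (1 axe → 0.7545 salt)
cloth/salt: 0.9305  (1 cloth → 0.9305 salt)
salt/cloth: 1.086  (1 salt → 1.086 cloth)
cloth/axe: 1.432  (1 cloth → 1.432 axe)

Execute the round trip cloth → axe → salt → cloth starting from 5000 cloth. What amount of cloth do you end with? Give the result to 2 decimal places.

5000 cloth × 1.432 = 7160 axe
7160 axe × 0.7545 = 5402.22 salt
5402.22 salt × 1.086 = 5866.81092 cloth

5866.81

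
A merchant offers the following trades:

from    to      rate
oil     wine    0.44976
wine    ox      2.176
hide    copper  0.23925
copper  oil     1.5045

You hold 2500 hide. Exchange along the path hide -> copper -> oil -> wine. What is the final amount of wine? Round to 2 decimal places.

2500 hide × 0.23925 = 598.125 copper
598.125 copper × 1.5045 = 899.8790625 oil
899.8790625 oil × 0.44976 = 404.72960715 wine

404.73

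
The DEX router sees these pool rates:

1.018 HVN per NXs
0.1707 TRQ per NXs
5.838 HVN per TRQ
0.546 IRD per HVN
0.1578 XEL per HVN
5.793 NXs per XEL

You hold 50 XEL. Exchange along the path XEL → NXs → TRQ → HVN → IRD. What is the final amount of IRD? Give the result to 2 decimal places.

157.60

50 XEL × 5.793 = 289.65 NXs
289.65 NXs × 0.1707 = 49.443255 TRQ
49.443255 TRQ × 5.838 = 288.64972269 HVN
288.64972269 HVN × 0.546 = 157.60274858874 IRD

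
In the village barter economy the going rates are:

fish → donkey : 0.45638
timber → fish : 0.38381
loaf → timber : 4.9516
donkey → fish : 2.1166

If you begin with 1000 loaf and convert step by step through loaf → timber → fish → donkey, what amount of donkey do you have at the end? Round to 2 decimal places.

867.34

1000 loaf × 4.9516 = 4951.6 timber
4951.6 timber × 0.38381 = 1900.473596 fish
1900.473596 fish × 0.45638 = 867.33813974248 donkey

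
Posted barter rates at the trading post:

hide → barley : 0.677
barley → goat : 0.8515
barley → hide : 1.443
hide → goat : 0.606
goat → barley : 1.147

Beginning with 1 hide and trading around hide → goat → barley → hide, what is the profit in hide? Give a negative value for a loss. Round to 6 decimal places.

1 hide × 0.606 = 0.606 goat
0.606 goat × 1.147 = 0.695082 barley
0.695082 barley × 1.443 = 1.003003326 hide
Net change: 1.003003326 − 1 = 0.003003326 hide

0.003003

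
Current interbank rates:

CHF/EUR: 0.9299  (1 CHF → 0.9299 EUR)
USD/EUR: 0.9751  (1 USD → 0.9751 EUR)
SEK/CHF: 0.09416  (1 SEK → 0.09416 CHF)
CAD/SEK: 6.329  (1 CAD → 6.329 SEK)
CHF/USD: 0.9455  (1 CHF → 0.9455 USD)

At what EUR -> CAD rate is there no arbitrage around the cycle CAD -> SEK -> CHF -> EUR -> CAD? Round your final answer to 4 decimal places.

Known legs of the cycle: 6.329 × 0.09416 × 0.9299 = 0.554163341336
For no arbitrage the full-cycle product must be 1, so the missing rate is 1 / 0.554163341336 ≈ 1.804522.

1.8045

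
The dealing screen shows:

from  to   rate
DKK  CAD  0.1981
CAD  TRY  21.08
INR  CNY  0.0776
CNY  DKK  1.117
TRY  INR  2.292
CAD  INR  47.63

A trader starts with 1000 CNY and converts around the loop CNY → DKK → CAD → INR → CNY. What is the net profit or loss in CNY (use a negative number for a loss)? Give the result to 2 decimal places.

1000 CNY × 1.117 = 1117 DKK
1117 DKK × 0.1981 = 221.2777 CAD
221.2777 CAD × 47.63 = 10539.456851 INR
10539.456851 INR × 0.0776 = 817.8618516376 CNY
Net change: 817.8618516376 − 1000 = -182.1381483624 CNY

-182.14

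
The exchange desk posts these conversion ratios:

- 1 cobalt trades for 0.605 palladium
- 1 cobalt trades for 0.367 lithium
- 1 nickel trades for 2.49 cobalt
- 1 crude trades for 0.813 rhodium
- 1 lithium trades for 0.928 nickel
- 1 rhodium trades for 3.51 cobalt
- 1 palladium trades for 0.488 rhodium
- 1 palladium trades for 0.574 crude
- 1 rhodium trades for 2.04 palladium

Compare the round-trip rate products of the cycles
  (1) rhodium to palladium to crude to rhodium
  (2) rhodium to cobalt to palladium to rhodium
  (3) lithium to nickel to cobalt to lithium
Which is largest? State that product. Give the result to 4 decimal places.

1.0363

(1) 2.04 × 0.574 × 0.813 = 0.95199
(2) 3.51 × 0.605 × 0.488 = 1.03629
(3) 0.928 × 2.49 × 0.367 = 0.84803
Highest is cycle (2) at 1.0363 (>1, arbitrage).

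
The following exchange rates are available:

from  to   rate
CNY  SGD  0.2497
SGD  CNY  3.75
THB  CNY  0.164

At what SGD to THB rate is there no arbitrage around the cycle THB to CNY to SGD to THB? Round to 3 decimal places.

Known legs of the cycle: 0.164 × 0.2497 = 0.0409508
For no arbitrage the full-cycle product must be 1, so the missing rate is 1 / 0.0409508 ≈ 24.41955.

24.420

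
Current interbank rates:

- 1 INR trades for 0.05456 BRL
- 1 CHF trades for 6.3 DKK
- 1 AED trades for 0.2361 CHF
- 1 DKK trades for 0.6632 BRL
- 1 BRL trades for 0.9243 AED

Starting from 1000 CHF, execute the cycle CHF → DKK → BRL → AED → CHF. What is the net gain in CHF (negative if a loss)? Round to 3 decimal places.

-88.212

1000 CHF × 6.3 = 6300 DKK
6300 DKK × 0.6632 = 4178.16 BRL
4178.16 BRL × 0.9243 = 3861.873288 AED
3861.873288 AED × 0.2361 = 911.7882832968 CHF
Net change: 911.7882832968 − 1000 = -88.2117167032 CHF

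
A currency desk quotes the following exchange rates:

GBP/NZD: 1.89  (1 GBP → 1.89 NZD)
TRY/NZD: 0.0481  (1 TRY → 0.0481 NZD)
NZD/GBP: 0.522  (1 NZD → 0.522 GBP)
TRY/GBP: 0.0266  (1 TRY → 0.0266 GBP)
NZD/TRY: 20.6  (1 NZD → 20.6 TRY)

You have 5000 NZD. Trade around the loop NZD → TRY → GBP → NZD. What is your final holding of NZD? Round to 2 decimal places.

5178.22

5000 NZD × 20.6 = 103000 TRY
103000 TRY × 0.0266 = 2739.8 GBP
2739.8 GBP × 1.89 = 5178.222 NZD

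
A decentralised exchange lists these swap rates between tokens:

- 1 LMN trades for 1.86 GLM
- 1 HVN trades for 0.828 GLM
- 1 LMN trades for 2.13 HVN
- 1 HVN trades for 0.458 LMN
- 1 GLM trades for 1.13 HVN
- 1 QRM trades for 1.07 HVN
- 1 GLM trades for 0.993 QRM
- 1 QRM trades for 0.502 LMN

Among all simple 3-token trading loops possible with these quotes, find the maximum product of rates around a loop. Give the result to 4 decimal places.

HVN→LMN→GLM→HVN: 0.458 × 1.86 × 1.13 = 0.96262
QRM→LMN→GLM→QRM: 0.502 × 1.86 × 0.993 = 0.92718
QRM→HVN→GLM→QRM: 1.07 × 0.828 × 0.993 = 0.87976
Maximum is HVN→LMN→GLM→HVN at 0.9626; no arbitrage — every cycle loses value.

0.9626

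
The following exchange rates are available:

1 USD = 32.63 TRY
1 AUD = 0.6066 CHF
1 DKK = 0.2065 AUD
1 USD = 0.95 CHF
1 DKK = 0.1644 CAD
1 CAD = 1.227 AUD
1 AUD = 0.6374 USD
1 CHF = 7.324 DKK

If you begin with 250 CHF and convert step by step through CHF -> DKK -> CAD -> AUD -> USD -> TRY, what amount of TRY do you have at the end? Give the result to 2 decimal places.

7681.82

250 CHF × 7.324 = 1831 DKK
1831 DKK × 0.1644 = 301.0164 CAD
301.0164 CAD × 1.227 = 369.3471228 AUD
369.3471228 AUD × 0.6374 = 235.42185607272 USD
235.42185607272 USD × 32.63 = 7681.8151636528536 TRY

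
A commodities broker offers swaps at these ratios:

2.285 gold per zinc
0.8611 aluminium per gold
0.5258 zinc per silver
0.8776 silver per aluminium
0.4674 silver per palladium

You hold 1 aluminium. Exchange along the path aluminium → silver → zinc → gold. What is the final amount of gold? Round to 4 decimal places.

1 aluminium × 0.8776 = 0.8776 silver
0.8776 silver × 0.5258 = 0.46144208 zinc
0.46144208 zinc × 2.285 = 1.0543951528 gold

1.0544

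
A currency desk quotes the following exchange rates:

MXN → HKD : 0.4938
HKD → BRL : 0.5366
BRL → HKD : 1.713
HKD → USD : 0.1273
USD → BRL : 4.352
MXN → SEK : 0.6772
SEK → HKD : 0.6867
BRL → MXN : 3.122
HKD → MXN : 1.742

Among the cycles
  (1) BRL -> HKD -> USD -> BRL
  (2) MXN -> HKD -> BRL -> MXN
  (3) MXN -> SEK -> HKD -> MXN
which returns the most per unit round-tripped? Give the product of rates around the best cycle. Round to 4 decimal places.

0.9490

(1) 1.713 × 0.1273 × 4.352 = 0.94902
(2) 0.4938 × 0.5366 × 3.122 = 0.82725
(3) 0.6772 × 0.6867 × 1.742 = 0.81009
Highest is cycle (1) at 0.9490 (≤1, no arbitrage).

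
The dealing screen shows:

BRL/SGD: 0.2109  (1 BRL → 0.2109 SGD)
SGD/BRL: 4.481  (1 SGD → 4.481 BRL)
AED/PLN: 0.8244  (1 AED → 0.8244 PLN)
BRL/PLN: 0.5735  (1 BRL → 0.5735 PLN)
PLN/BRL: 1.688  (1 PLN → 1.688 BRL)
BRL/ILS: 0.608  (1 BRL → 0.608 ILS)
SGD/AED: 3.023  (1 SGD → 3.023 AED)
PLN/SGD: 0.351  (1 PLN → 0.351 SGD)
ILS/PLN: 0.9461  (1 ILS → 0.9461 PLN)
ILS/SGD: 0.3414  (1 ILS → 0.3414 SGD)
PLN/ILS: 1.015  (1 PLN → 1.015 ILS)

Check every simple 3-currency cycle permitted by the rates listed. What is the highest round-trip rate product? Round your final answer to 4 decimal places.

PLN→BRL→ILS→PLN: 1.688 × 0.608 × 0.9461 = 0.97099
SGD→BRL→ILS→SGD: 4.481 × 0.608 × 0.3414 = 0.93013
PLN→SGD→BRL→PLN: 0.351 × 4.481 × 0.5735 = 0.90202
PLN→SGD→AED→PLN: 0.351 × 3.023 × 0.8244 = 0.87475
Maximum is PLN→BRL→ILS→PLN at 0.9710; no arbitrage — every cycle loses value.

0.9710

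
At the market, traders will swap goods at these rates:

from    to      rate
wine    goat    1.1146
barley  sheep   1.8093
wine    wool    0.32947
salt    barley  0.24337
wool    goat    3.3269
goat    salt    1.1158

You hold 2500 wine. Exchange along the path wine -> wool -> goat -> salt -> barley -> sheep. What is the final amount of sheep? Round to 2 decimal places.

2500 wine × 0.32947 = 823.675 wool
823.675 wool × 3.3269 = 2740.2843575 goat
2740.2843575 goat × 1.1158 = 3057.6092860985 salt
3057.6092860985 salt × 0.24337 = 744.130371957791945 barley
744.130371957791945 barley × 1.8093 = 1346.3550819832329660885 sheep

1346.36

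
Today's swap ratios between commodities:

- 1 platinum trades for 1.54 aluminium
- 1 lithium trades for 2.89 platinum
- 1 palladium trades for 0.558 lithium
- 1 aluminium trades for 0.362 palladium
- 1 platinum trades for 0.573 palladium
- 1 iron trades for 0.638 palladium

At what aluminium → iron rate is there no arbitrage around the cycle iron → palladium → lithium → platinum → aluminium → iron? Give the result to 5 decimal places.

0.63114

Known legs of the cycle: 0.638 × 0.558 × 2.89 × 1.54 = 1.5844314024
For no arbitrage the full-cycle product must be 1, so the missing rate is 1 / 1.5844314024 ≈ 0.6311412.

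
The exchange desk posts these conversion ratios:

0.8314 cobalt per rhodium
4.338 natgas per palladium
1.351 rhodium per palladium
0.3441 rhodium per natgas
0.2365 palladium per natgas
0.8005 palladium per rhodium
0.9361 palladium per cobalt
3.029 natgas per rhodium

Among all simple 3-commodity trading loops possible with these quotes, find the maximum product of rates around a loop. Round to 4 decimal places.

1.1949

rhodium→palladium→natgas→rhodium: 0.8005 × 4.338 × 0.3441 = 1.19491
rhodium→cobalt→palladium→rhodium: 0.8314 × 0.9361 × 1.351 = 1.05145
rhodium→natgas→palladium→rhodium: 3.029 × 0.2365 × 1.351 = 0.96780
Maximum is rhodium→palladium→natgas→rhodium at 1.1949; arbitrage exists.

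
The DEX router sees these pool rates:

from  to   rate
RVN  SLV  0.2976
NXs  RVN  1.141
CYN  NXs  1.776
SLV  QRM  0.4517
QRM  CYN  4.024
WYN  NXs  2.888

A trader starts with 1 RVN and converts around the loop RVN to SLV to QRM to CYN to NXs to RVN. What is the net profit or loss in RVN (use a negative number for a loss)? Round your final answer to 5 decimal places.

1 RVN × 0.2976 = 0.2976 SLV
0.2976 SLV × 0.4517 = 0.13442592 QRM
0.13442592 QRM × 4.024 = 0.54092990208 CYN
0.54092990208 CYN × 1.776 = 0.96069150609408 NXs
0.96069150609408 NXs × 1.141 = 1.09614900845334528 RVN
Net change: 1.09614900845334528 − 1 = 0.09614900845334528 RVN

0.09615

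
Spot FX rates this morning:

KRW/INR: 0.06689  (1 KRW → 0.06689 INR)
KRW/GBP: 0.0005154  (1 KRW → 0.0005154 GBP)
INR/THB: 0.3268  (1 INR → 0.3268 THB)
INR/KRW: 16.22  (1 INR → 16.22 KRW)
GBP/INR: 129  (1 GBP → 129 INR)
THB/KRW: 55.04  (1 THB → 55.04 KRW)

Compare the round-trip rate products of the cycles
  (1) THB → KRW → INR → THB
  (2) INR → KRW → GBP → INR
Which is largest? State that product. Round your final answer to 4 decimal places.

1.2032

(1) 55.04 × 0.06689 × 0.3268 = 1.20316
(2) 16.22 × 0.0005154 × 129 = 1.07841
Highest is cycle (1) at 1.2032 (>1, arbitrage).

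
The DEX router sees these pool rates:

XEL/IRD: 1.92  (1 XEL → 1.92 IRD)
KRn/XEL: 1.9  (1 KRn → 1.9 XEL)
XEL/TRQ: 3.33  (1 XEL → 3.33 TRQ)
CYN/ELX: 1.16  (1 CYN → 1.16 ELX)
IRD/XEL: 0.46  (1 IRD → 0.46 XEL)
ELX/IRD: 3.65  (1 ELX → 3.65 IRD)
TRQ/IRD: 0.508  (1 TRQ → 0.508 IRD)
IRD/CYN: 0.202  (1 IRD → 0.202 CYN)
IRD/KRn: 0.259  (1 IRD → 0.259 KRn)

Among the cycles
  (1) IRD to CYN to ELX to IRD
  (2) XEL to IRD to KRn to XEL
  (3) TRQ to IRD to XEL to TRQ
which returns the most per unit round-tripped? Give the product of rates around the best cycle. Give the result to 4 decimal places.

(1) 0.202 × 1.16 × 3.65 = 0.85527
(2) 1.92 × 0.259 × 1.9 = 0.94483
(3) 0.508 × 0.46 × 3.33 = 0.77815
Highest is cycle (2) at 0.9448 (≤1, no arbitrage).

0.9448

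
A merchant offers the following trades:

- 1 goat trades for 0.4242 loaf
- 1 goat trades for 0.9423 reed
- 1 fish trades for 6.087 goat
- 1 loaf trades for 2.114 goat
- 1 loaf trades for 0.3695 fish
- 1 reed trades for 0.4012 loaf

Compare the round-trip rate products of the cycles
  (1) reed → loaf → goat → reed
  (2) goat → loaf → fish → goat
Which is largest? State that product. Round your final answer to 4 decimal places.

(1) 0.4012 × 2.114 × 0.9423 = 0.79920
(2) 0.4242 × 0.3695 × 6.087 = 0.95409
Highest is cycle (2) at 0.9541 (≤1, no arbitrage).

0.9541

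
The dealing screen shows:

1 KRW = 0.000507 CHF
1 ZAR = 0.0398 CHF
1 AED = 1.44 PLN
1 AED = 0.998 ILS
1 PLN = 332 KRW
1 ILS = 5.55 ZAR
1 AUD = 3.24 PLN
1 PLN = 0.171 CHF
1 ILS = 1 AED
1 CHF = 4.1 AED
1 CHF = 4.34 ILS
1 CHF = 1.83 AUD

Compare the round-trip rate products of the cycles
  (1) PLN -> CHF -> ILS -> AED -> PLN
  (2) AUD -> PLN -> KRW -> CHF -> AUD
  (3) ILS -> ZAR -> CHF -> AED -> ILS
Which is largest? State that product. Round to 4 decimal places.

1.0687

(1) 0.171 × 4.34 × 1 × 1.44 = 1.06868
(2) 3.24 × 332 × 0.000507 × 1.83 = 0.99803
(3) 5.55 × 0.0398 × 4.1 × 0.998 = 0.90384
Highest is cycle (1) at 1.0687 (>1, arbitrage).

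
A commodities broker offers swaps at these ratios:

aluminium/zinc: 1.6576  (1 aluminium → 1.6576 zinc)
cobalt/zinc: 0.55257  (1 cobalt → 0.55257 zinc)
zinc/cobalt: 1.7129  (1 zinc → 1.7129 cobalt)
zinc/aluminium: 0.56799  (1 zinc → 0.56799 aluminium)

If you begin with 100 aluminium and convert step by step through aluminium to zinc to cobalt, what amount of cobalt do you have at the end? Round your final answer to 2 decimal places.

100 aluminium × 1.6576 = 165.76 zinc
165.76 zinc × 1.7129 = 283.930304 cobalt

283.93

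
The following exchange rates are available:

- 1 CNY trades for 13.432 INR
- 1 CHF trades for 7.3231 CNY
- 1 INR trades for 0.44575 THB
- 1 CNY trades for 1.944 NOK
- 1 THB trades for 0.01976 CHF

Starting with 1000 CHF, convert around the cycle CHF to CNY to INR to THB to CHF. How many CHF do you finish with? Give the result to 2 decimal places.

866.39

1000 CHF × 7.3231 = 7323.1 CNY
7323.1 CNY × 13.432 = 98363.8792 INR
98363.8792 INR × 0.44575 = 43845.6991534 THB
43845.6991534 THB × 0.01976 = 866.391015271184 CHF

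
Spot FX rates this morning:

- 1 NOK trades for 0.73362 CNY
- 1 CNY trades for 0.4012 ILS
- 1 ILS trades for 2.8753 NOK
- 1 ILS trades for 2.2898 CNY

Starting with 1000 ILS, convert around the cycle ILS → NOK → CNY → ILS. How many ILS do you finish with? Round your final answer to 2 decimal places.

1000 ILS × 2.8753 = 2875.3 NOK
2875.3 NOK × 0.73362 = 2109.377586 CNY
2109.377586 CNY × 0.4012 = 846.2822875032 ILS

846.28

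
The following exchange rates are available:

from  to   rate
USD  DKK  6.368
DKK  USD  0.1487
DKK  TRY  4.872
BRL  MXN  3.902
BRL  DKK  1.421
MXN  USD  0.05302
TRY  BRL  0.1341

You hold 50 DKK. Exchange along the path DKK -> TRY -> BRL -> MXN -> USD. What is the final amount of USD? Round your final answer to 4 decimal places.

6.7582

50 DKK × 4.872 = 243.6 TRY
243.6 TRY × 0.1341 = 32.66676 BRL
32.66676 BRL × 3.902 = 127.46569752 MXN
127.46569752 MXN × 0.05302 = 6.7582312825104 USD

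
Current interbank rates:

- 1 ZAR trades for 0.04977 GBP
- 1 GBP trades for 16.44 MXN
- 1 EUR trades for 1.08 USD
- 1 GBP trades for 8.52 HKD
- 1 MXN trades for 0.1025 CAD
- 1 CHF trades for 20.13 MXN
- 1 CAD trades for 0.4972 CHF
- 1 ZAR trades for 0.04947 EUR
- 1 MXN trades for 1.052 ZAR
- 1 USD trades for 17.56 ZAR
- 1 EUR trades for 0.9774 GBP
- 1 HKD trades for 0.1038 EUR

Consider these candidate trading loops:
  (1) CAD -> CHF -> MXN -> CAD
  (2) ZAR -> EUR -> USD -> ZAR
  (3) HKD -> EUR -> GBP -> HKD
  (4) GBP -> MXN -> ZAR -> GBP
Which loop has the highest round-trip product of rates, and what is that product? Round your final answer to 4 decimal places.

(1) 0.4972 × 20.13 × 0.1025 = 1.02589
(2) 0.04947 × 1.08 × 17.56 = 0.93819
(3) 0.1038 × 0.9774 × 8.52 = 0.86439
(4) 16.44 × 1.052 × 0.04977 = 0.86077
Highest is cycle (1) at 1.0259 (>1, arbitrage).

1.0259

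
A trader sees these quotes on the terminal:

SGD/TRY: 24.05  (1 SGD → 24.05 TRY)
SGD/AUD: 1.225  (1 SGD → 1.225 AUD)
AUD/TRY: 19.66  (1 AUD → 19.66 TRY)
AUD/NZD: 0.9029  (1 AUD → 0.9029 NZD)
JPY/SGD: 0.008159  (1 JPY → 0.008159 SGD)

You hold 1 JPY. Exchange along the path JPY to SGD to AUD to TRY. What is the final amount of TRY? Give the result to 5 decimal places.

1 JPY × 0.008159 = 0.008159 SGD
0.008159 SGD × 1.225 = 0.009994775 AUD
0.009994775 AUD × 19.66 = 0.1964972765 TRY

0.19650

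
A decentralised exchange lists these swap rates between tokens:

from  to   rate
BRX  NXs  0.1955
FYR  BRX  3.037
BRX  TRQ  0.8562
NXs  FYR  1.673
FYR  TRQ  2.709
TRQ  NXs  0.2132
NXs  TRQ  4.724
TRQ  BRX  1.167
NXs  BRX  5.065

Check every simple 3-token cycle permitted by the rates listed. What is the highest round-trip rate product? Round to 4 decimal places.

BRX→NXs→TRQ→BRX: 0.1955 × 4.724 × 1.167 = 1.07777
FYR→BRX→NXs→FYR: 3.037 × 0.1955 × 1.673 = 0.99332
FYR→TRQ→NXs→FYR: 2.709 × 0.2132 × 1.673 = 0.96626
BRX→TRQ→NXs→BRX: 0.8562 × 0.2132 × 5.065 = 0.92457
Maximum is BRX→NXs→TRQ→BRX at 1.0778; arbitrage exists.

1.0778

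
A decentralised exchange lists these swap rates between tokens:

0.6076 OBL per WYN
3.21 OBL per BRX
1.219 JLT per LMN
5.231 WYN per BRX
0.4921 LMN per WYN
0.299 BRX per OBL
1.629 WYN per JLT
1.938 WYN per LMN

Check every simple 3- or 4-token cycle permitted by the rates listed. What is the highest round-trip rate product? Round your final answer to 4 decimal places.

0.9772

WYN→LMN→JLT→WYN: 0.4921 × 1.219 × 1.629 = 0.97719
WYN→OBL→BRX→WYN: 0.6076 × 0.299 × 5.231 = 0.95033
Maximum is WYN→LMN→JLT→WYN at 0.9772; no arbitrage — every cycle loses value.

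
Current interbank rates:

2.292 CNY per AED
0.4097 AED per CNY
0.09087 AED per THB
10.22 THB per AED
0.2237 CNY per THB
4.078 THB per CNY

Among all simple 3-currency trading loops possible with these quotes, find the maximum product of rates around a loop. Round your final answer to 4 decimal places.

0.9367

CNY→AED→THB→CNY: 0.4097 × 10.22 × 0.2237 = 0.93666
CNY→THB→AED→CNY: 4.078 × 0.09087 × 2.292 = 0.84934
Maximum is CNY→AED→THB→CNY at 0.9367; no arbitrage — every cycle loses value.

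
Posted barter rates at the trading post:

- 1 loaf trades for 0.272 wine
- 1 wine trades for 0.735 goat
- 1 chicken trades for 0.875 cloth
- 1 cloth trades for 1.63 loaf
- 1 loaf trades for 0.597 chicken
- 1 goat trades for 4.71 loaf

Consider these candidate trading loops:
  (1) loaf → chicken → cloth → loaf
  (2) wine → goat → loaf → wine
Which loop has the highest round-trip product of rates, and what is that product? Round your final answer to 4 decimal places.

0.9416

(1) 0.597 × 0.875 × 1.63 = 0.85147
(2) 0.735 × 4.71 × 0.272 = 0.94162
Highest is cycle (2) at 0.9416 (≤1, no arbitrage).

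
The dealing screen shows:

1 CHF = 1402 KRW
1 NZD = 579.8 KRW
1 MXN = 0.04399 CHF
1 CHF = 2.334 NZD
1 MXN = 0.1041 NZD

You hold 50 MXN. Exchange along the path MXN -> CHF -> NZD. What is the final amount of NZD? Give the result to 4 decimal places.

50 MXN × 0.04399 = 2.1995 CHF
2.1995 CHF × 2.334 = 5.133633 NZD

5.1336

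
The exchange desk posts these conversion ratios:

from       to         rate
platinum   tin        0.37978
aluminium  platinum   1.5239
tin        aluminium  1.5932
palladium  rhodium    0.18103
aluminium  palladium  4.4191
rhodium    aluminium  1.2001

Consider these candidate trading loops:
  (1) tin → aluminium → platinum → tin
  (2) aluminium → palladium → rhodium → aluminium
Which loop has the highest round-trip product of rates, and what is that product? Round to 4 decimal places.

0.9601

(1) 1.5932 × 1.5239 × 0.37978 = 0.92206
(2) 4.4191 × 0.18103 × 1.2001 = 0.96007
Highest is cycle (2) at 0.9601 (≤1, no arbitrage).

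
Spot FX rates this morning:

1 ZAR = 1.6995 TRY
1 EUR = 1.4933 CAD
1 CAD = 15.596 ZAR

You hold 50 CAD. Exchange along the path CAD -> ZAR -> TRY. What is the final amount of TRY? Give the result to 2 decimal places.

1325.27

50 CAD × 15.596 = 779.8 ZAR
779.8 ZAR × 1.6995 = 1325.2701 TRY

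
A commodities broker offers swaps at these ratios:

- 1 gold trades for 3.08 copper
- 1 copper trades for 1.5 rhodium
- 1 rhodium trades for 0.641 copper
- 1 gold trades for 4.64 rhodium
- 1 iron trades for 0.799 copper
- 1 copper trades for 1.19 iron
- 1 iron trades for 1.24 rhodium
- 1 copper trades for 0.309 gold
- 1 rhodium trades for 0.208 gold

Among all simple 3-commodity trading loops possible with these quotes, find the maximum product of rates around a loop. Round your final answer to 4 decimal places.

0.9610

copper→rhodium→gold→copper: 1.5 × 0.208 × 3.08 = 0.96096
copper→iron→rhodium→copper: 1.19 × 1.24 × 0.641 = 0.94586
copper→gold→rhodium→copper: 0.309 × 4.64 × 0.641 = 0.91904
Maximum is copper→rhodium→gold→copper at 0.9610; no arbitrage — every cycle loses value.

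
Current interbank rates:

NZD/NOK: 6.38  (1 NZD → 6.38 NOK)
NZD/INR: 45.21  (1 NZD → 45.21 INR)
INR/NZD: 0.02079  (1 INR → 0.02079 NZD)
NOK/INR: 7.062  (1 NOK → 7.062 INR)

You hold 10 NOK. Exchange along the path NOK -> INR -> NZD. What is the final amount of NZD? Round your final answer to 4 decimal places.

10 NOK × 7.062 = 70.62 INR
70.62 INR × 0.02079 = 1.4681898 NZD

1.4682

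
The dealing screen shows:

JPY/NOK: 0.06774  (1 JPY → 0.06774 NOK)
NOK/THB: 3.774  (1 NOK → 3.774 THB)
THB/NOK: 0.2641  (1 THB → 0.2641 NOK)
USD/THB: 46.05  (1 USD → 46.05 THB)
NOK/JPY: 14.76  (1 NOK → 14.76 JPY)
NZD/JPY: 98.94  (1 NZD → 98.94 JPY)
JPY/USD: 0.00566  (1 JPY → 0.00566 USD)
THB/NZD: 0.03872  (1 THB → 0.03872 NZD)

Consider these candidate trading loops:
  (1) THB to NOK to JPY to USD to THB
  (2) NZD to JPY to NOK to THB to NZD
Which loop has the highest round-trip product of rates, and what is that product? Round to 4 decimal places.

1.0160

(1) 0.2641 × 14.76 × 0.00566 × 46.05 = 1.01602
(2) 98.94 × 0.06774 × 3.774 × 0.03872 = 0.97939
Highest is cycle (1) at 1.0160 (>1, arbitrage).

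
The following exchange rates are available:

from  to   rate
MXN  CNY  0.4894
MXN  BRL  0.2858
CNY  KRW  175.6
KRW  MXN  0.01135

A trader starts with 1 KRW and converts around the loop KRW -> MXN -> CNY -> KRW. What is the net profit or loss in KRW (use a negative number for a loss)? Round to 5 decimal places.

1 KRW × 0.01135 = 0.01135 MXN
0.01135 MXN × 0.4894 = 0.00555469 CNY
0.00555469 CNY × 175.6 = 0.975403564 KRW
Net change: 0.975403564 − 1 = -0.024596436 KRW

-0.02460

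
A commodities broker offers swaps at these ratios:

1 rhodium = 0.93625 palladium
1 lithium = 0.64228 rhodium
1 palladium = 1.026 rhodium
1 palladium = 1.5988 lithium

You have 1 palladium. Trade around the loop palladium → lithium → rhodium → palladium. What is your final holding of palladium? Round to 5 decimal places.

0.96141

1 palladium × 1.5988 = 1.5988 lithium
1.5988 lithium × 0.64228 = 1.026877264 rhodium
1.026877264 rhodium × 0.93625 = 0.96141383842 palladium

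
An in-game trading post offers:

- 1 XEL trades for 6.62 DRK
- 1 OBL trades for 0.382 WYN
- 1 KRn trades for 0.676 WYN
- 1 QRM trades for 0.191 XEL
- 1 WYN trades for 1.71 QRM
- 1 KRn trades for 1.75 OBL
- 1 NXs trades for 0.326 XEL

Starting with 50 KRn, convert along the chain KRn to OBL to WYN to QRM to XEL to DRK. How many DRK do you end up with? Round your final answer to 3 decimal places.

50 KRn × 1.75 = 87.5 OBL
87.5 OBL × 0.382 = 33.425 WYN
33.425 WYN × 1.71 = 57.15675 QRM
57.15675 QRM × 0.191 = 10.91693925 XEL
10.91693925 XEL × 6.62 = 72.270137835 DRK

72.270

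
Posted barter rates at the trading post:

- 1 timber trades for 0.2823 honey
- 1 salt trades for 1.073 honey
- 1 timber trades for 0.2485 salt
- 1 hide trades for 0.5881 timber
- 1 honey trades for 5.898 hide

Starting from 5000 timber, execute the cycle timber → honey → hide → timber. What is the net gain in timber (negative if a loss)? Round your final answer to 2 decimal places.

5000 timber × 0.2823 = 1411.5 honey
1411.5 honey × 5.898 = 8325.027 hide
8325.027 hide × 0.5881 = 4895.9483787 timber
Net change: 4895.9483787 − 5000 = -104.0516213 timber

-104.05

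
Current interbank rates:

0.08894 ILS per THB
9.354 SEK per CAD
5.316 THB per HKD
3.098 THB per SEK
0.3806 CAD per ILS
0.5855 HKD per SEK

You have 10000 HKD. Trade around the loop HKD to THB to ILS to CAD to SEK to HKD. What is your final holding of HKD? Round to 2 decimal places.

9855.42

10000 HKD × 5.316 = 53160 THB
53160 THB × 0.08894 = 4728.0504 ILS
4728.0504 ILS × 0.3806 = 1799.49598224 CAD
1799.49598224 CAD × 9.354 = 16832.48541787296 SEK
16832.48541787296 SEK × 0.5855 = 9855.42021216461808 HKD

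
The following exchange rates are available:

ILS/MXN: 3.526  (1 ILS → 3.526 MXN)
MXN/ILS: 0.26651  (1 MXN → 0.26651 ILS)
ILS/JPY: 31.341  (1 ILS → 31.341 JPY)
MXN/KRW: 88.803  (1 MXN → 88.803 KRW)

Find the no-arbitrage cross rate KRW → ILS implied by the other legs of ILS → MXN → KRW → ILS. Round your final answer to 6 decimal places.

0.003194

Known legs of the cycle: 3.526 × 88.803 = 313.119378
For no arbitrage the full-cycle product must be 1, so the missing rate is 1 / 313.119378 ≈ 0.00319367.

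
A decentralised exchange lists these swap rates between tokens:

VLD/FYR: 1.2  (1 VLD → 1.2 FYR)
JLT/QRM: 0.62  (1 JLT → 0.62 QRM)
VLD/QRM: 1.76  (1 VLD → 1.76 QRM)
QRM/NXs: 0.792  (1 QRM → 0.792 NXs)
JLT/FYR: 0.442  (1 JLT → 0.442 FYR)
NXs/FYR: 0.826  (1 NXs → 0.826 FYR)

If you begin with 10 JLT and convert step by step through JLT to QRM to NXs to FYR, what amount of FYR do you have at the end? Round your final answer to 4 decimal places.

4.0560

10 JLT × 0.62 = 6.2 QRM
6.2 QRM × 0.792 = 4.9104 NXs
4.9104 NXs × 0.826 = 4.0559904 FYR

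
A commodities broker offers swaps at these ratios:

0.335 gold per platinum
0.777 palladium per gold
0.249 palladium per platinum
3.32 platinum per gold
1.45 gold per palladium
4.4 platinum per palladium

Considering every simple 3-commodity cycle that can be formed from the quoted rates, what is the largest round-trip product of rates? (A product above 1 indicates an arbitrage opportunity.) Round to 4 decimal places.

1.1987

platinum→palladium→gold→platinum: 0.249 × 1.45 × 3.32 = 1.19869
platinum→gold→palladium→platinum: 0.335 × 0.777 × 4.4 = 1.14530
Maximum is platinum→palladium→gold→platinum at 1.1987; arbitrage exists.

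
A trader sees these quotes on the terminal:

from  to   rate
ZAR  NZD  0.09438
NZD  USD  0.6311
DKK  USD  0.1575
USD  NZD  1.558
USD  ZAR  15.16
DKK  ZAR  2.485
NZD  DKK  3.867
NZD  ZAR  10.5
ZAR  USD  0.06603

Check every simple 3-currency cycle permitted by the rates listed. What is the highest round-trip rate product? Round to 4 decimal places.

ZAR→USD→NZD→ZAR: 0.06603 × 1.558 × 10.5 = 1.08018
USD→NZD→DKK→USD: 1.558 × 3.867 × 0.1575 = 0.94890
ZAR→NZD→DKK→ZAR: 0.09438 × 3.867 × 2.485 = 0.90694
ZAR→NZD→USD→ZAR: 0.09438 × 0.6311 × 15.16 = 0.90298
Maximum is ZAR→USD→NZD→ZAR at 1.0802; arbitrage exists.

1.0802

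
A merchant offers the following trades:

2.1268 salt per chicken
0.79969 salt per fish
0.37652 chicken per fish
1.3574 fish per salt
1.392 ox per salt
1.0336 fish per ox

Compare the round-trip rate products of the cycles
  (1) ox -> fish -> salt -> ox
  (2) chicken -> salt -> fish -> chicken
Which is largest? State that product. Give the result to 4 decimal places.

(1) 1.0336 × 0.79969 × 1.392 = 1.15057
(2) 2.1268 × 1.3574 × 0.37652 = 1.08698
Highest is cycle (1) at 1.1506 (>1, arbitrage).

1.1506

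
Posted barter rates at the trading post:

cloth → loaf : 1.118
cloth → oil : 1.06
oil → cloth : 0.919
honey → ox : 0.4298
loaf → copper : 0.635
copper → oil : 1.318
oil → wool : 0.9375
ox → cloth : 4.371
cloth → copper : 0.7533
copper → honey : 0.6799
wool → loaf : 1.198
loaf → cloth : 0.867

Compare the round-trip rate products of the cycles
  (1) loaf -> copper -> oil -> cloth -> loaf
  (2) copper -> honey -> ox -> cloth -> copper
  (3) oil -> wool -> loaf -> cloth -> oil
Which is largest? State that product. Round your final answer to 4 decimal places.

1.0322

(1) 0.635 × 1.318 × 0.919 × 1.118 = 0.85990
(2) 0.6799 × 0.4298 × 4.371 × 0.7533 = 0.96219
(3) 0.9375 × 1.198 × 0.867 × 1.06 = 1.03217
Highest is cycle (3) at 1.0322 (>1, arbitrage).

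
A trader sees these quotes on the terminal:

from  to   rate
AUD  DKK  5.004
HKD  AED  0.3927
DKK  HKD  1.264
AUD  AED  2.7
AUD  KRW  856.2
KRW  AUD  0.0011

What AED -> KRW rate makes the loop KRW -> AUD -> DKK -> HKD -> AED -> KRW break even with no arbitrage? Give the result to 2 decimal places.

366.00

Known legs of the cycle: 0.0011 × 5.004 × 1.264 × 0.3927 = 0.00273223444032
For no arbitrage the full-cycle product must be 1, so the missing rate is 1 / 0.00273223444032 ≈ 366.0008.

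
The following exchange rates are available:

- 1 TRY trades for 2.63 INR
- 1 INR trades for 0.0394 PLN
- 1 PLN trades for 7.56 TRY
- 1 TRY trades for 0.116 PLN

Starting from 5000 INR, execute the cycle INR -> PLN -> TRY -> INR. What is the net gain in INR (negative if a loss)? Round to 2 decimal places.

5000 INR × 0.0394 = 197 PLN
197 PLN × 7.56 = 1489.32 TRY
1489.32 TRY × 2.63 = 3916.9116 INR
Net change: 3916.9116 − 5000 = -1083.0884 INR

-1083.09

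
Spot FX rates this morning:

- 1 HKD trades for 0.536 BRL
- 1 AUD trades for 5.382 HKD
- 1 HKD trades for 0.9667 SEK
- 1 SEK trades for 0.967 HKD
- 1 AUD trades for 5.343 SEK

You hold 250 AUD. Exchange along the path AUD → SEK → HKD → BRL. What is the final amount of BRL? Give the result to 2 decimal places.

250 AUD × 5.343 = 1335.75 SEK
1335.75 SEK × 0.967 = 1291.67025 HKD
1291.67025 HKD × 0.536 = 692.335254 BRL

692.34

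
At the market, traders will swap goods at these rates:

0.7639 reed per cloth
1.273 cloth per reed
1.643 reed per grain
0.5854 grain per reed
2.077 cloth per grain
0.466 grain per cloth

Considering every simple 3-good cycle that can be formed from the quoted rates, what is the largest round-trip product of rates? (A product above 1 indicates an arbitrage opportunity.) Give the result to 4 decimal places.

0.9747

reed→cloth→grain→reed: 1.273 × 0.466 × 1.643 = 0.97466
reed→grain→cloth→reed: 0.5854 × 2.077 × 0.7639 = 0.92881
Maximum is reed→cloth→grain→reed at 0.9747; no arbitrage — every cycle loses value.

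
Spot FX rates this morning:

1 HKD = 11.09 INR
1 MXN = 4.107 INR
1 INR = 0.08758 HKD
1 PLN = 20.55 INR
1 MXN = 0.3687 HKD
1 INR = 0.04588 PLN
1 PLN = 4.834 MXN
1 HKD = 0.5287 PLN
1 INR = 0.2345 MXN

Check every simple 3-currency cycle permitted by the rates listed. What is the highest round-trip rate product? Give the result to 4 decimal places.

HKD→INR→MXN→HKD: 11.09 × 0.2345 × 0.3687 = 0.95884
HKD→PLN→INR→HKD: 0.5287 × 20.55 × 0.08758 = 0.95154
HKD→PLN→MXN→HKD: 0.5287 × 4.834 × 0.3687 = 0.94230
MXN→INR→PLN→MXN: 4.107 × 0.04588 × 4.834 = 0.91087
Maximum is HKD→INR→MXN→HKD at 0.9588; no arbitrage — every cycle loses value.

0.9588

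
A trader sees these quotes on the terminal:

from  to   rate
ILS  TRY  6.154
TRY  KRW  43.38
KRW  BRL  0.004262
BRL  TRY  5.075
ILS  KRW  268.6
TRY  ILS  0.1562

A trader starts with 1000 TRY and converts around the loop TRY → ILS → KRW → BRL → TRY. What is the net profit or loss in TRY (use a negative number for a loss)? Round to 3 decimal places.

1000 TRY × 0.1562 = 156.2 ILS
156.2 ILS × 268.6 = 41955.32 KRW
41955.32 KRW × 0.004262 = 178.81357384 BRL
178.81357384 BRL × 5.075 = 907.478887238 TRY
Net change: 907.478887238 − 1000 = -92.521112762 TRY

-92.521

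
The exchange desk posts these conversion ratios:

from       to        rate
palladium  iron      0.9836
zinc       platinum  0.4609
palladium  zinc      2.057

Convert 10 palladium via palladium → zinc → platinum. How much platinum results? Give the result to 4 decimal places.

10 palladium × 2.057 = 20.57 zinc
20.57 zinc × 0.4609 = 9.480713 platinum

9.4807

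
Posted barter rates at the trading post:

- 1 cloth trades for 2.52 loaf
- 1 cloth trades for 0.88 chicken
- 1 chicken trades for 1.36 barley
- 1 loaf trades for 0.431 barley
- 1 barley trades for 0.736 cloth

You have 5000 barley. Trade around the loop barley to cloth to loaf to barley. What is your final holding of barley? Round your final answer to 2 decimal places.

5000 barley × 0.736 = 3680 cloth
3680 cloth × 2.52 = 9273.6 loaf
9273.6 loaf × 0.431 = 3996.9216 barley

3996.92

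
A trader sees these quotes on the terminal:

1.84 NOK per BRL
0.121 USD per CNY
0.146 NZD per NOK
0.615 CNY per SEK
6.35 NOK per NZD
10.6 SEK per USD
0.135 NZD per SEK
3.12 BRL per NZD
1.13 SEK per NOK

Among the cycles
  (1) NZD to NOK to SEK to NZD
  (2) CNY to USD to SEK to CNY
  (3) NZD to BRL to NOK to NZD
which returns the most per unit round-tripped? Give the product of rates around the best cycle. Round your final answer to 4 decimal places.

0.9687

(1) 6.35 × 1.13 × 0.135 = 0.96869
(2) 0.121 × 10.6 × 0.615 = 0.78880
(3) 3.12 × 1.84 × 0.146 = 0.83816
Highest is cycle (1) at 0.9687 (≤1, no arbitrage).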